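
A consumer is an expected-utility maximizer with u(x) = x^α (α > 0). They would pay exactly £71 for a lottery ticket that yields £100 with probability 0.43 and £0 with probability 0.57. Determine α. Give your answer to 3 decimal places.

EU(lottery) = 0.43·100^α + 0.57·0 = 0.43·100^α.
Equating: 71^α = 0.43·100^α, i.e. 0.7100^α = 0.43.
Take logs: α = ln 0.43 / ln(71/100) ≈ 2.46422.

α ≈ 2.464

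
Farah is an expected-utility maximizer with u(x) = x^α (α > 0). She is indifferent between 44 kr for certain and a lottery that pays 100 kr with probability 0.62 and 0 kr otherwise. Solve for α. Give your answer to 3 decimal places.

α ≈ 0.582

The lottery's expected utility is 0.62·u(100) + 0.38·u(0) = 0.62·100^α (since u(0) = 0 for α > 0).
Setting u(44) equal to that: 44^α = 0.62·100^α ⇒ (44/100)^α = 0.62.
α = ln(0.62) / ln(44/100) = -0.478036/-0.820981 ≈ 0.582.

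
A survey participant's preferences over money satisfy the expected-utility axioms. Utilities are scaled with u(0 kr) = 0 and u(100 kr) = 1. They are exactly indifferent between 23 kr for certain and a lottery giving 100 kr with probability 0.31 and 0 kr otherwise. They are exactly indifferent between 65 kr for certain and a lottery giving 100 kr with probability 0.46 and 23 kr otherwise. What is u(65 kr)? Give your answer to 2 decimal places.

First, u(23 kr) = 0.31·u(100 kr) + 0.69·u(0 kr) = 0.31.
The second indifference gives u(65 kr) = 0.46·u(100 kr) + 0.54·u(23 kr) = 0.46·1.00 + 0.54·0.31 = 0.6274.

0.63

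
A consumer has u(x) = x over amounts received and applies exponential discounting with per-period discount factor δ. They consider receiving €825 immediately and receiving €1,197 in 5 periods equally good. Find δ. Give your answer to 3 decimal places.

δ ≈ 0.928

Indifference means u(825) = δ^5 · u(1197), so δ^5 = u(825)/u(1197).
With u(x) = x: δ^5 = 825/1197 = 0.68922.
Hence δ = (0.68922)^(1/5) = 0.92826.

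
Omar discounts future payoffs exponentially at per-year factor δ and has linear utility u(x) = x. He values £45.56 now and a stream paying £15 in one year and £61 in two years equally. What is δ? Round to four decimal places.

Equating present values: 45.56 = 15δ + 61δ².
Rearranged: 61δ² + 15δ − 45.56 = 0.
The positive root is δ = [−15 + √(15² + 4·61·45.56)] / (2·61) = (−15 + 106.497)/122 ≈ 0.7500.

δ ≈ 0.7500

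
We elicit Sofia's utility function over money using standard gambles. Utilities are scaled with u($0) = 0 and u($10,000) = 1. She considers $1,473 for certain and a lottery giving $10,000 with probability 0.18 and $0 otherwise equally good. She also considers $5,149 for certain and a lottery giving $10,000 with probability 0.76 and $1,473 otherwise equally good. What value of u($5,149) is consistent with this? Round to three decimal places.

The first gamble pins u($1,473): it must equal 0.18·1 + 0.82·0 = 0.18.
The second indifference gives u($5,149) = 0.76·u($10,000) + 0.24·u($1,473) = 0.76·1.00 + 0.24·0.18 = 0.8032.

0.803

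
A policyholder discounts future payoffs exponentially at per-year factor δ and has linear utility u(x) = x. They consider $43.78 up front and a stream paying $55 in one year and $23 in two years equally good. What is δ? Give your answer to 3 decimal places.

Equating present values: 43.78 = 55δ + 23δ².
Rearranged: 23δ² + 55δ − 43.78 = 0.
By the quadratic formula (taking the positive root), δ = (−55 + √7052.76) / 46 ≈ 0.630.

δ ≈ 0.630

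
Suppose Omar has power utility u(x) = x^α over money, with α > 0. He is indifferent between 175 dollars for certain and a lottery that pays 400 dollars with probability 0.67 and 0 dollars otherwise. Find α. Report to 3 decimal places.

Since u(0) = 0, the lottery's EU is 0.67·400^α.
Indifference: 175^α = 0.67·400^α, so (175/400)^α = 0.67.
Taking logs: α·ln(175/400) = ln(0.67), so α = -0.400478 / -0.826679 ≈ 0.484.

α ≈ 0.484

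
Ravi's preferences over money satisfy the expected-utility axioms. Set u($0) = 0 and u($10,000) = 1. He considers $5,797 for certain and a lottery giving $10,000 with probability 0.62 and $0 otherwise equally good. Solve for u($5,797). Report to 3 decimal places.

By the standard-gamble method, u($5,797) is just the indifference probability on the best outcome: 0.62.

0.620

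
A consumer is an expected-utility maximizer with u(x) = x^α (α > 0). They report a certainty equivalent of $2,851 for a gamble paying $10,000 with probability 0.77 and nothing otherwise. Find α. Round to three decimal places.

Since u(0) = 0, the lottery's EU is 0.77·10000^α.
Indifference: 2851^α = 0.77·10000^α, so (2851/10000)^α = 0.77.
Taking logs: α·ln(2851/10000) = ln(0.77), so α = -0.261365 / -1.254915 ≈ 0.208.

α ≈ 0.208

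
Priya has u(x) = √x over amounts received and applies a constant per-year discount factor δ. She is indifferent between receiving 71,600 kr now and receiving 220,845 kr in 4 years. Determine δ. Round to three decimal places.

Equating discounted utilities: u(71600) = δ^4·u(220845) ⇒ δ^4 = u(71600)/u(220845).
Since u(x) = √x, δ^4 = √(71600/220845) = 0.56939.
Hence δ = (0.56939)^(1/4) = 0.86867.

δ ≈ 0.869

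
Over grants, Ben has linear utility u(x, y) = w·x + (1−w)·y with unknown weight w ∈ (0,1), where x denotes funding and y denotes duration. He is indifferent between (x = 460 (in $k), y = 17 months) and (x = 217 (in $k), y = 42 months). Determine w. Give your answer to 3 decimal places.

u(460,17) = u(217,42) means w·460 + (1−w)·17 = w·217 + (1−w)·42.
w·(460−217) = (1−w)·(42−17), i.e. w·243 = (1−w)·25.
Hence w = 25/(243+25) = 25/268 = 0.093.

w = 0.093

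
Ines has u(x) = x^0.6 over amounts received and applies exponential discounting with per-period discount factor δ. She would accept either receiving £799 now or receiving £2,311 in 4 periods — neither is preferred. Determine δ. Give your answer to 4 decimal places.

δ ≈ 0.8527

The payoff in 4 periods is discounted by δ^4, so u(799) = δ^4·u(2311) and δ^4 = u(799)/u(2311).
Since u(x) = x^0.6, δ^4 = (799/2311)^0.6 = 0.34574^0.6 = 0.52875.
Hence δ = (0.52875)^(1/4) = 0.852731.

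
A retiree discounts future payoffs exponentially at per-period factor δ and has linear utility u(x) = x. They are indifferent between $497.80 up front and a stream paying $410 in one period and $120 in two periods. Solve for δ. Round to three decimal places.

Equating present values: 497.80 = 410δ + 120δ².
That is, 120δ² + 410δ − 497.80 = 0, a quadratic in δ.
By the quadratic formula (taking the positive root), δ = (−410 + √407044.00) / 240 ≈ 0.950.

δ ≈ 0.950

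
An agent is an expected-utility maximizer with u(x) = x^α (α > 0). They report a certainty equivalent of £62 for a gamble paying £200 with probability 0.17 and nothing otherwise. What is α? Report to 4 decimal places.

α ≈ 1.5130

The lottery's expected utility is 0.17·u(200) + 0.83·u(0) = 0.17·200^α (since u(0) = 0 for α > 0).
Setting u(62) equal to that: 62^α = 0.17·200^α ⇒ (62/200)^α = 0.17.
Take logs: α = ln 0.17 / ln(62/200) ≈ 1.512963.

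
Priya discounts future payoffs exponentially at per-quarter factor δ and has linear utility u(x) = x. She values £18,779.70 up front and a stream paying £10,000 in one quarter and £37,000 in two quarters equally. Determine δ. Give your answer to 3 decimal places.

δ ≈ 0.590

Equating present values: 18779.70 = 10000δ + 37000δ².
So 37000δ² + 10000δ − 18779.70 = 0.
The positive root is δ = [−10000 + √(10000² + 4·37000·18779.70)] / (2·37000) = (−10000 + 53660.000)/74000 ≈ 0.590.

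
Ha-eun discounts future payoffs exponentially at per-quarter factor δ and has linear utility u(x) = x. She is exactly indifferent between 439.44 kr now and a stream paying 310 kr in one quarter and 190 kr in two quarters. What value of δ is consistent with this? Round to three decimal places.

δ ≈ 0.910

The stream is worth 310δ + 190δ² today, so 310δ + 190δ² = 439.44.
That is, 190δ² + 310δ − 439.44 = 0, a quadratic in δ.
δ = (−310 + √(310² + 4·190·439.44)) / (2·190) = (−310 + √430074.40) / 380 ≈ 0.910.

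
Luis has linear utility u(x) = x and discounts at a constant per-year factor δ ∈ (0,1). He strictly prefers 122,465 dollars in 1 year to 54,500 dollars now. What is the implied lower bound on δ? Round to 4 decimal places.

Comparing present values: 54500 < δ·122465.
So δ > 54500/122465 = 0.44503.

δ > 0.4450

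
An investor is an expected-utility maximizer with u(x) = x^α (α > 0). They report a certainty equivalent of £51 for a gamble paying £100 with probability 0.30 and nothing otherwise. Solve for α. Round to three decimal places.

α ≈ 1.788

The lottery's expected utility is 0.30·u(100) + 0.70·u(0) = 0.30·100^α (since u(0) = 0 for α > 0).
Equating: 51^α = 0.30·100^α, i.e. 0.5100^α = 0.30.
Take logs: α = ln 0.30 / ln(51/100) ≈ 1.78805.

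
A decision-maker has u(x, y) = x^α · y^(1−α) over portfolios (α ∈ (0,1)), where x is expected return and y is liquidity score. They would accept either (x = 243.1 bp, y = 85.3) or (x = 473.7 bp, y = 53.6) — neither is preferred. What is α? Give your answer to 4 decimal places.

Indifference: 243.1^α · 85.3^(1−α) = 473.7^α · 53.6^(1−α).
Taking logs: α·ln 243.1 + (1−α)·ln 85.3 = α·ln 473.7 + (1−α)·ln 53.6, i.e. α·-0.6671013 = (1−α)·-0.4646254.
With A = -0.6671013 and B = -0.4646254: α·A = (1−α)·B, so α = B/(A+B) = -0.4646254/-1.1317267 ≈ 0.4105.

α ≈ 0.4105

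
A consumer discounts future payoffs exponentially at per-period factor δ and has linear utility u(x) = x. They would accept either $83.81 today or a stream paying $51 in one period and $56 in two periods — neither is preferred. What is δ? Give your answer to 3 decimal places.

δ ≈ 0.850

Equating present values: 83.81 = 51δ + 56δ².
That is, 56δ² + 51δ − 83.81 = 0, a quadratic in δ.
The positive root is δ = [−51 + √(51² + 4·56·83.81)] / (2·56) = (−51 + 146.200)/112 ≈ 0.850.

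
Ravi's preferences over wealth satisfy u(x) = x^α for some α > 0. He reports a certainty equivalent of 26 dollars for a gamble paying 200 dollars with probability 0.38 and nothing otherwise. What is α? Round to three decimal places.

Since u(0) = 0, the lottery's EU is 0.38·200^α.
Equating: 26^α = 0.38·200^α, i.e. 0.1300^α = 0.38.
Taking logs: α·ln(26/200) = ln(0.38), so α = -0.967584 / -2.040221 ≈ 0.474.

α ≈ 0.474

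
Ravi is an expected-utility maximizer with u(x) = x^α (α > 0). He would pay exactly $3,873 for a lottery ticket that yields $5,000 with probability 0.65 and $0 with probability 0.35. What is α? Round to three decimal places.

α ≈ 1.687

The lottery's expected utility is 0.65·u(5000) + 0.35·u(0) = 0.65·5000^α (since u(0) = 0 for α > 0).
Setting u(3873) equal to that: 3873^α = 0.65·5000^α ⇒ (3873/5000)^α = 0.65.
Taking logs: α·ln(3873/5000) = ln(0.65), so α = -0.430783 / -0.255409 ≈ 1.687.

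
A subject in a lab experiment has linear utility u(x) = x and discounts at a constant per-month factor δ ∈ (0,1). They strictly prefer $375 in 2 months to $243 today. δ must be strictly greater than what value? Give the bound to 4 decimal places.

Under u(x) = x this choice says 243 < δ^2·375.
Hence δ^2 > 243/375 = 0.64800, and x ↦ x^(1/2) is increasing on (0,∞).
δ > 0.64800^(1/2) = 0.8050.

δ > 0.8050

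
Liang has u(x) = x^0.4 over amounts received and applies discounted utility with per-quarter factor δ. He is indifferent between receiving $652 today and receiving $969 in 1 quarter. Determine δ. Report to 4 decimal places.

δ ≈ 0.8534

Equating discounted utilities: u(652) = δ·u(969) ⇒ δ = u(652)/u(969).
Since u(x) = x^0.4, δ = (652/969)^0.4 = 0.67286^0.4 = 0.85343.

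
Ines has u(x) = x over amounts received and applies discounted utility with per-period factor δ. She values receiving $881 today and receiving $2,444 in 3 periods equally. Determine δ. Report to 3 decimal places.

δ ≈ 0.712

The payoff in 3 periods is discounted by δ^3, so u(881) = δ^3·u(2444) and δ^3 = u(881)/u(2444).
With u(x) = x: δ^3 = 881/2444 = 0.36047.
Hence δ = (0.36047)^(1/3) = 0.71169.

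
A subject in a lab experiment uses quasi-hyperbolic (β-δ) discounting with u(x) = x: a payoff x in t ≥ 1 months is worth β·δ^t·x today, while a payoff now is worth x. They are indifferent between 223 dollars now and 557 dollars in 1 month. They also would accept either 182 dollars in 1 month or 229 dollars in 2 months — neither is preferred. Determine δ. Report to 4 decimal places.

δ ≈ 0.7948

Both payoffs in the second observation are in the future, so β drops out: δ^1·182 = δ^2·229 ⇒ δ = 182/229 = 0.79476.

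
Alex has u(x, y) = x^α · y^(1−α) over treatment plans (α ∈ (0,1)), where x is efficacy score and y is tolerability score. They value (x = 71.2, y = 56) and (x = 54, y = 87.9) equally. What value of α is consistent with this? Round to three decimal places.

The Cobb–Douglas utilities coincide, so 71.2^α·56^(1−α) = 54^α·87.9^(1−α).
Taking logs: α·ln 71.2 + (1−α)·ln 56 = α·ln 54 + (1−α)·ln 87.9, i.e. α·0.276509 = (1−α)·0.450848.
Thus α·(0.727357) = 0.450848, so α = 0.450848/0.727357 ≈ 0.620.

α ≈ 0.620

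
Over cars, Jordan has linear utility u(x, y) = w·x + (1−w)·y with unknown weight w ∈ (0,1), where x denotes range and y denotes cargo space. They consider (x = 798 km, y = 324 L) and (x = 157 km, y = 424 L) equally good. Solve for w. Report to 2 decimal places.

Equating utilities: w·798 + (1−w)·324 = w·157 + (1−w)·424.
Collecting terms: w·641 = (1−w)·100.
The marginal rate of substitution is 100/641, so w = 100/(641+100) = 0.13.

w = 0.13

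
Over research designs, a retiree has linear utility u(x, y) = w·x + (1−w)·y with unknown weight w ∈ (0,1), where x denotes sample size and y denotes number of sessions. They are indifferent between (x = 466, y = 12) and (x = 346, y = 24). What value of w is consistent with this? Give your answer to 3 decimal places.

Equating utilities: w·466 + (1−w)·12 = w·346 + (1−w)·24.
w·(466−346) = (1−w)·(24−12), i.e. w·120 = (1−w)·12.
The marginal rate of substitution is 12/120, so w = 12/(120+12) = 0.091.

w = 0.091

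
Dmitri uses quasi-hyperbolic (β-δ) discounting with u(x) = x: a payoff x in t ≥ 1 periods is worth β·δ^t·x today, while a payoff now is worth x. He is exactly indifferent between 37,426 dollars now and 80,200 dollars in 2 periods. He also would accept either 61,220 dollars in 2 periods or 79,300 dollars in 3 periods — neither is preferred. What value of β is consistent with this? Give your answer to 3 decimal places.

Both payoffs in the second observation are in the future, so β drops out: δ^2·61220 = δ^3·79300 ⇒ δ = 61220/79300 = 0.77201.
Substituting δ into 37426 = β·δ^2·80200: β = 37426/(47798.541) ≈ 0.783.

β ≈ 0.783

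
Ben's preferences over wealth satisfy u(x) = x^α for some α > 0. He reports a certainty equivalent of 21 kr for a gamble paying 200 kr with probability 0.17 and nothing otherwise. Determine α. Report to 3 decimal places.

EU(lottery) = 0.17·200^α + 0.83·0 = 0.17·200^α.
Indifference: 21^α = 0.17·200^α, so (21/200)^α = 0.17.
α = ln(0.17) / ln(21/200) = -1.771957/-2.253795 ≈ 0.786.

α ≈ 0.786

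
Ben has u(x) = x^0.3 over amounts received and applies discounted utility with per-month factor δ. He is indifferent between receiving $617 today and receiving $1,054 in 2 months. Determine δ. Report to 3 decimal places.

Equating discounted utilities: u(617) = δ^2·u(1054) ⇒ δ^2 = u(617)/u(1054).
Since u(x) = x^0.3, δ^2 = (617/1054)^0.3 = 0.58539^0.3 = 0.85160.
Taking the square root: δ = 0.85160^(1/2) ≈ 0.923.

δ ≈ 0.923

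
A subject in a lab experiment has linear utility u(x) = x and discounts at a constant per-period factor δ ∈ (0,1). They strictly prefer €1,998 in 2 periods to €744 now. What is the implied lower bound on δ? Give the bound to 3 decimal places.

Comparing present values: 744 < δ^2·1998.
Dividing by 1998: δ^2 > 0.37237. Both sides are positive, so the square root keeps the direction.
δ > 0.37237^(1/2) = 0.610.

δ > 0.610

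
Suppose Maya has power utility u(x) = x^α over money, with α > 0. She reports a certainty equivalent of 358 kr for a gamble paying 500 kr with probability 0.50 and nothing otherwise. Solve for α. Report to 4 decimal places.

EU(lottery) = 0.50·500^α + 0.50·0 = 0.50·500^α.
Setting u(358) equal to that: 358^α = 0.50·500^α ⇒ (358/500)^α = 0.50.
Taking logs: α·ln(358/500) = ln(0.50), so α = -0.6931472 / -0.3340751 ≈ 2.0748.

α ≈ 2.0748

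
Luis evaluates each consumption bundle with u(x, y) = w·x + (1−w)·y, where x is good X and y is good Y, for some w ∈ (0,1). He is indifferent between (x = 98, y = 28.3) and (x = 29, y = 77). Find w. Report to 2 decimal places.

Equating utilities: w·98 + (1−w)·28.3 = w·29 + (1−w)·77.
w·(98−29) = (1−w)·(77−28.3), i.e. w·69 = (1−w)·48.7.
So w/(1−w) = 48.7/69 = 0.7058, giving w = 48.7/(69+48.7) = 0.41.

w = 0.41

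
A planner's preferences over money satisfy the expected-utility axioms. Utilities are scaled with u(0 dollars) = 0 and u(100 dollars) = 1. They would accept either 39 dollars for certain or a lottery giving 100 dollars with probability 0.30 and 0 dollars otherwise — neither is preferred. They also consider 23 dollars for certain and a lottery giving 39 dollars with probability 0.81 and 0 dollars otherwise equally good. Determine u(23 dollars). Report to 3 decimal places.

The first gamble pins u(39 dollars): it must equal 0.30·1 + 0.70·0 = 0.30.
The second indifference gives u(23 dollars) = 0.81·u(39 dollars) + 0.19·u(0 dollars) = 0.81·0.30 + 0.19·0.00 = 0.2430.

0.243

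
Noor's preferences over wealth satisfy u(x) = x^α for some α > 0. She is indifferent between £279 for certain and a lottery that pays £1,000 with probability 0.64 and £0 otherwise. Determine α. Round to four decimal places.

α ≈ 0.3496

The lottery's expected utility is 0.64·u(1000) + 0.36·u(0) = 0.64·1000^α (since u(0) = 0 for α > 0).
Setting u(279) equal to that: 279^α = 0.64·1000^α ⇒ (279/1000)^α = 0.64.
Take logs: α = ln 0.64 / ln(279/1000) ≈ 0.349606.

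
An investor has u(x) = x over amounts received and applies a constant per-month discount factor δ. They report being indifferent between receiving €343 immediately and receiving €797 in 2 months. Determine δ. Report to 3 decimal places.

Equating discounted utilities: u(343) = δ^2·u(797) ⇒ δ^2 = u(343)/u(797).
With u(x) = x: δ^2 = 343/797 = 0.43036.
Taking the square root: δ = 0.43036^(1/2) ≈ 0.656.

δ ≈ 0.656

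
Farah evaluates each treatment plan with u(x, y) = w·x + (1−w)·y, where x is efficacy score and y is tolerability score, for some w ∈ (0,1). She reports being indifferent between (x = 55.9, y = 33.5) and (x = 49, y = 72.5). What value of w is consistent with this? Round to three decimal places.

Indifference: w·55.9 + (1−w)·33.5 = w·49 + (1−w)·72.5.
Rearranging, 6.9·w − 39·(1−w) = 0.
So w/(1−w) = 39/6.9 = 5.6522, giving w = 39/(6.9+39) = 0.850.

w = 0.850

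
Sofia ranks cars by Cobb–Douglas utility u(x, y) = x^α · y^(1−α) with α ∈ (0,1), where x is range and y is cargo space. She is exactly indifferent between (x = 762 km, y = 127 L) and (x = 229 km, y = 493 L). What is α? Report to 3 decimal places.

Set the two utilities equal: 762^α·127^(1−α) = 229^α·493^(1−α).
Rearrange to (762/229)^α = (493/127)^(1−α) and take logs: α·1.202225 = (1−α)·1.356322.
With A = 1.202225 and B = 1.356322: α·A = (1−α)·B, so α = B/(A+B) = 1.356322/2.558547 ≈ 0.530.

α ≈ 0.530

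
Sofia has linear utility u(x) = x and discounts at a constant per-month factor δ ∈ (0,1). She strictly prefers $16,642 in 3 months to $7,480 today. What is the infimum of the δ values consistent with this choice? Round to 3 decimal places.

δ > 0.766

Under u(x) = x this choice says 7480 < δ^3·16642.
Hence δ^3 > 7480/16642 = 0.44947, and x ↦ x^(1/3) is increasing on (0,∞).
δ > (7480/16642)^(1/3) ≈ 0.766.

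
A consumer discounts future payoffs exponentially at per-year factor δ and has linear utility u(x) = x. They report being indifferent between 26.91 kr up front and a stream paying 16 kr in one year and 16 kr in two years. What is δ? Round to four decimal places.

δ ≈ 0.8899

The stream is worth 16δ + 16δ² today, so 16δ + 16δ² = 26.91.
Rearranged: 16δ² + 16δ − 26.91 = 0.
The positive root is δ = [−16 + √(16² + 4·16·26.91)] / (2·16) = (−16 + 44.477)/32 ≈ 0.8899.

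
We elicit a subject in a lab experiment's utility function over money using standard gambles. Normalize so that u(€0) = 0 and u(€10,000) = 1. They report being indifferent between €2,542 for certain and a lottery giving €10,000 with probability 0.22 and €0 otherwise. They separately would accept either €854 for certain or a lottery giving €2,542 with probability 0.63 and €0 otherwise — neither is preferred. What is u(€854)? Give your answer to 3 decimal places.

From the first indifference, u(€2,542) = 0.22·u(€10,000) + 0.78·u(€0) = 0.22·1 + 0.78·0 = 0.22.
The second indifference gives u(€854) = 0.63·u(€2,542) + 0.37·u(€0) = 0.63·0.22 + 0.37·0.00 = 0.1386.

0.139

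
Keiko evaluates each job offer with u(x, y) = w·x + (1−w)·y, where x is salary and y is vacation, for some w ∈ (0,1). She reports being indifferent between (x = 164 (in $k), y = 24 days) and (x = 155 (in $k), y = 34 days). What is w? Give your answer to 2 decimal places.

w = 0.53

Indifference: w·164 + (1−w)·24 = w·155 + (1−w)·34.
Collecting terms: w·9 = (1−w)·10.
So w/(1−w) = 10/9 = 1.1111, giving w = 10/(9+10) = 0.53.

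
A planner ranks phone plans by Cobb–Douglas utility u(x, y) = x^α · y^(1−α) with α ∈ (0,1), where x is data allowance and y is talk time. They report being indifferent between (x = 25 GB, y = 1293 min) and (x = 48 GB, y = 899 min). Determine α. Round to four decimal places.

Set the two utilities equal: 25^α·1293^(1−α) = 48^α·899^(1−α).
Rearrange to (25/48)^α = (899/1293)^(1−α) and take logs: α·-0.6523252 = (1−α)·-0.3634373.
Thus α·(-1.0157625) = -0.3634373, so α = -0.3634373/-1.0157625 ≈ 0.3578.

α ≈ 0.3578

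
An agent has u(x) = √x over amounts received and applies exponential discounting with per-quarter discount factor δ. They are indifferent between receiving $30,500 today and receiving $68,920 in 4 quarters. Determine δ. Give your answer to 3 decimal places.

Equating discounted utilities: u(30500) = δ^4·u(68920) ⇒ δ^4 = u(30500)/u(68920).
With u(x) = √x: δ^4 = √30500/√68920 = √(30500/68920) = 0.66524.
So δ = 0.66524^(1/4) ≈ 0.903.

δ ≈ 0.903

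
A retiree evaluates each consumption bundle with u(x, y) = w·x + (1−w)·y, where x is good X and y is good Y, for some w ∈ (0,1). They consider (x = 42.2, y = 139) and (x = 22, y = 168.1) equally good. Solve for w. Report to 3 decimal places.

u(42.2,139) = u(22,168.1) means w·42.2 + (1−w)·139 = w·22 + (1−w)·168.1.
w·(42.2−22) = (1−w)·(168.1−139), i.e. w·20.2 = (1−w)·29.1.
Hence w = 29.1/(20.2+29.1) = 29.1/49.3 = 0.590.

w = 0.590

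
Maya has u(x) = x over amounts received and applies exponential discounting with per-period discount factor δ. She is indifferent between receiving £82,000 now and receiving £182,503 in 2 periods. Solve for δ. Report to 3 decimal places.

δ ≈ 0.670

The payoff in 2 periods is discounted by δ^2, so u(82000) = δ^2·u(182503) and δ^2 = u(82000)/u(182503).
With u(x) = x: δ^2 = 82000/182503 = 0.44931.
Taking the square root: δ = 0.44931^(1/2) ≈ 0.670.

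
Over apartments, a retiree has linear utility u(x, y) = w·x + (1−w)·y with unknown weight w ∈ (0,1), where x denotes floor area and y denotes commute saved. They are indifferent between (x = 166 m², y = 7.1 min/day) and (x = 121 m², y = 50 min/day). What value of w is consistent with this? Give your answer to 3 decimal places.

w = 0.488

Equating utilities: w·166 + (1−w)·7.1 = w·121 + (1−w)·50.
Rearranging, 45·w − 42.9·(1−w) = 0.
So w/(1−w) = 42.9/45 = 0.9533, giving w = 42.9/(45+42.9) = 0.488.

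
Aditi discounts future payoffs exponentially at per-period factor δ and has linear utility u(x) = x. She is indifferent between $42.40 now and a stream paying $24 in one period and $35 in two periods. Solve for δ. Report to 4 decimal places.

δ ≈ 0.8100

Equating present values: 42.40 = 24δ + 35δ².
Rearranged: 35δ² + 24δ − 42.40 = 0.
δ = (−24 + √(24² + 4·35·42.40)) / (2·35) = (−24 + √6512.00) / 70 ≈ 0.8100.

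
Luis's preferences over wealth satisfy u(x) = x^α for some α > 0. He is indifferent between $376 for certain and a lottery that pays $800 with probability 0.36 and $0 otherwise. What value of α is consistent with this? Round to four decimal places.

α ≈ 1.3531

EU(lottery) = 0.36·800^α + 0.64·0 = 0.36·800^α.
Indifference: 376^α = 0.36·800^α, so (376/800)^α = 0.36.
Take logs: α = ln 0.36 / ln(376/800) ≈ 1.353140.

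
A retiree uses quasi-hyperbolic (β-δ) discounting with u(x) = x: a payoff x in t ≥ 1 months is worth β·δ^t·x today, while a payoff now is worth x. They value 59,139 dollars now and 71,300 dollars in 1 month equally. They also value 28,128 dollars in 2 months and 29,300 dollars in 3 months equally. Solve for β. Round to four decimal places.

β ≈ 0.8640

From the later pair, β·δ^2·28128 = β·δ^3·29300; dividing through, δ = 28128/29300 = 0.96000.
Now use the now-vs-future pair: 59139 = β·δ·71300 gives β = 59139/(0.96000·71300) ≈ 0.8640.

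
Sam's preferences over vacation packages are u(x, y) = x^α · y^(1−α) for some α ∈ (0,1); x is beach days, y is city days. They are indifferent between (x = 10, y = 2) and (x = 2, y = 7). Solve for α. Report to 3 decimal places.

α ≈ 0.438

The Cobb–Douglas utilities coincide, so 10^α·2^(1−α) = 2^α·7^(1−α).
Rearrange to (10/2)^α = (7/2)^(1−α) and take logs: α·1.609438 = (1−α)·1.252763.
With A = 1.609438 and B = 1.252763: α·A = (1−α)·B, so α = B/(A+B) = 1.252763/2.862201 ≈ 0.438.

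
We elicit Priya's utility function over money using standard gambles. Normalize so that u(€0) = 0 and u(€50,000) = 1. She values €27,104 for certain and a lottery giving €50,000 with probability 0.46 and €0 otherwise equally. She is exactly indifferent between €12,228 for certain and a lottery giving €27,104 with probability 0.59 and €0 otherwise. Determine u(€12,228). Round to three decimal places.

0.271

The first gamble pins u(€27,104): it must equal 0.46·1 + 0.54·0 = 0.46.
Then u(€12,228) = 0.59·u(€27,104) + 0.41·u(€0) = 0.59·0.46 + 0.41·0.00 = 0.2714.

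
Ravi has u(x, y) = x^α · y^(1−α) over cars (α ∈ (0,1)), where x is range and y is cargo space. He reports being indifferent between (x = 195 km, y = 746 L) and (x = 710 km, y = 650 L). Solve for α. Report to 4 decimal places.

α ≈ 0.0963

Set the two utilities equal: 195^α·746^(1−α) = 710^α·650^(1−α).
Taking logs: α·ln 195 + (1−α)·ln 746 = α·ln 710 + (1−α)·ln 650, i.e. α·-1.2922654 = (1−α)·-0.1377532.
Thus α·(-1.4300186) = -0.1377532, so α = -0.1377532/-1.4300186 ≈ 0.0963.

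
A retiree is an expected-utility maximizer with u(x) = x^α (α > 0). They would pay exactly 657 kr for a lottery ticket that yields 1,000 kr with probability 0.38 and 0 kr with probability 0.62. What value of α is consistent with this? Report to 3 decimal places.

α ≈ 2.303

The lottery's expected utility is 0.38·u(1000) + 0.62·u(0) = 0.38·1000^α (since u(0) = 0 for α > 0).
Setting u(657) equal to that: 657^α = 0.38·1000^α ⇒ (657/1000)^α = 0.38.
Taking logs: α·ln(657/1000) = ln(0.38), so α = -0.967584 / -0.420071 ≈ 2.303.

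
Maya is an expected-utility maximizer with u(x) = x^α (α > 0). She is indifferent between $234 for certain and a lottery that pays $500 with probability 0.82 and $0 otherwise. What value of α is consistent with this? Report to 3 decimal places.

Since u(0) = 0, the lottery's EU is 0.82·500^α.
Indifference: 234^α = 0.82·500^α, so (234/500)^α = 0.82.
α = ln(0.82) / ln(234/500) = -0.198451/-0.759287 ≈ 0.261.

α ≈ 0.261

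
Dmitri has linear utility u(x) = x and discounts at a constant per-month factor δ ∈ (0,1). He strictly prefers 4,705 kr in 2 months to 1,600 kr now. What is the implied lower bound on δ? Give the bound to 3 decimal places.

The preference means 1600 < δ^2·4705.
Dividing by 4705: δ^2 > 0.34006. Both sides are positive, so the square root keeps the direction.
δ > 0.34006^(1/2) = 0.583.

δ > 0.583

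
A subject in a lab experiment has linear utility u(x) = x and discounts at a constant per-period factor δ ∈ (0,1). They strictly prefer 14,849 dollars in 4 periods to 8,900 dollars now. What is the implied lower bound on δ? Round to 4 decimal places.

δ > 0.8799

Under u(x) = x this choice says 8900 < δ^4·14849.
Dividing by 14849: δ^4 > 0.59937. Both sides are positive, so the 4th root keeps the direction.
δ > 0.59937^(1/4) = 0.8799.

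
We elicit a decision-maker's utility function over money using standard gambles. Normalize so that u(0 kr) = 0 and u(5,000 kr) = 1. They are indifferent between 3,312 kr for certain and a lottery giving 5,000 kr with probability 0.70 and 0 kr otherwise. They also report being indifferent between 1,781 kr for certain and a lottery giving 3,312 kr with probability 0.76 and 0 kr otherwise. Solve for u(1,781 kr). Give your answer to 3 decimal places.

0.532

From the first indifference, u(3,312 kr) = 0.70·u(5,000 kr) + 0.30·u(0 kr) = 0.70·1 + 0.30·0 = 0.70.
The second indifference gives u(1,781 kr) = 0.76·u(3,312 kr) + 0.24·u(0 kr) = 0.76·0.70 + 0.24·0.00 = 0.5320.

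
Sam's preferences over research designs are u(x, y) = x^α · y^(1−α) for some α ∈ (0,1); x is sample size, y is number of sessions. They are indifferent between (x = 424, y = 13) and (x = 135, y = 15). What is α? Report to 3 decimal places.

α ≈ 0.111

Set the two utilities equal: 424^α·13^(1−α) = 135^α·15^(1−α).
Rearrange to (424/135)^α = (15/13)^(1−α) and take logs: α·1.144459 = (1−α)·0.143101.
With A = 1.144459 and B = 0.143101: α·A = (1−α)·B, so α = B/(A+B) = 0.143101/1.287560 ≈ 0.111.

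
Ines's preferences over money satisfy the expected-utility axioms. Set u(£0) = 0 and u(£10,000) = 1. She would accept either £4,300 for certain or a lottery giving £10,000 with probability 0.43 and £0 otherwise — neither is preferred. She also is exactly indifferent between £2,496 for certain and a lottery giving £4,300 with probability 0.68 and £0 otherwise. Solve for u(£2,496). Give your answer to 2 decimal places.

The first gamble pins u(£4,300): it must equal 0.43·1 + 0.57·0 = 0.43.
The second indifference gives u(£2,496) = 0.68·u(£4,300) + 0.32·u(£0) = 0.68·0.43 + 0.32·0.00 = 0.2924.

0.29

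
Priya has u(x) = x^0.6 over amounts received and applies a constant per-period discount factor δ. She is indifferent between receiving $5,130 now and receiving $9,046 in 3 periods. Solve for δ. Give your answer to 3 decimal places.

δ ≈ 0.893

The payoff in 3 periods is discounted by δ^3, so u(5130) = δ^3·u(9046) and δ^3 = u(5130)/u(9046).
Since u(x) = x^0.6, δ^3 = (5130/9046)^0.6 = 0.56710^0.6 = 0.71154.
Hence δ = (0.71154)^(1/3) = 0.89275.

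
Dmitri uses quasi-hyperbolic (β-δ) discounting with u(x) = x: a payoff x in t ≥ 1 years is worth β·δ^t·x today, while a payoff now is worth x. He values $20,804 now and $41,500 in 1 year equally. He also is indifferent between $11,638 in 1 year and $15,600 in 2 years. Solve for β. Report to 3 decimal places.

β ≈ 0.672

The second indifference involves only future payoffs, so β cancels: β·δ^1·11638 = β·δ^2·15600, giving δ = 11638/15600 = 0.74603.
The first indifference: 20804 = β·δ·41500, so β = 20804/(δ·41500) = 20804/(0.74603·41500) ≈ 0.672.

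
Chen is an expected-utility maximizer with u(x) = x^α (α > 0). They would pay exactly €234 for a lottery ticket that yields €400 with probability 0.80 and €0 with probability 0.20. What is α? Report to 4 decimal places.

EU(lottery) = 0.80·400^α + 0.20·0 = 0.80·400^α.
Indifference: 234^α = 0.80·400^α, so (234/400)^α = 0.80.
Taking logs: α·ln(234/400) = ln(0.80), so α = -0.2231436 / -0.5361434 ≈ 0.4162.

α ≈ 0.4162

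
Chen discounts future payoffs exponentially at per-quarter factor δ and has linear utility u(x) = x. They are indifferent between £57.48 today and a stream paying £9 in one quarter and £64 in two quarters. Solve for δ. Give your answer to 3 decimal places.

Equating present values: 57.48 = 9δ + 64δ².
That is, 64δ² + 9δ − 57.48 = 0, a quadratic in δ.
By the quadratic formula (taking the positive root), δ = (−9 + √14795.88) / 128 ≈ 0.880.

δ ≈ 0.880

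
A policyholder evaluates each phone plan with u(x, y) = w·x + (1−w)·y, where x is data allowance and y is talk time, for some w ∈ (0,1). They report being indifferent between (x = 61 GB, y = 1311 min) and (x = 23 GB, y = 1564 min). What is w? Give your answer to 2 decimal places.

w = 0.87

Indifference: w·61 + (1−w)·1311 = w·23 + (1−w)·1564.
w·(61−23) = (1−w)·(1564−1311), i.e. w·38 = (1−w)·253.
So w/(1−w) = 253/38 = 6.6579, giving w = 253/(38+253) = 0.87.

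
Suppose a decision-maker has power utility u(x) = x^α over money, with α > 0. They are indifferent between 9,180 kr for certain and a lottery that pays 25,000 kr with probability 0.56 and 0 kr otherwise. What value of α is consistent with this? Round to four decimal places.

α ≈ 0.5787

Since u(0) = 0, the lottery's EU is 0.56·25000^α.
Indifference: 9180^α = 0.56·25000^α, so (9180/25000)^α = 0.56.
α = ln(0.56) / ln(9180/25000) = -0.5798185/-1.0018486 ≈ 0.5787.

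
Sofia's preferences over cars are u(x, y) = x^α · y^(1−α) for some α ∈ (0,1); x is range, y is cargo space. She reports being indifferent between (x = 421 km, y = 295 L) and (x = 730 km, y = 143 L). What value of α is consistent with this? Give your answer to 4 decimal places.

Indifference: 421^α · 295^(1−α) = 730^α · 143^(1−α).
Rearrange to (421/730)^α = (143/295)^(1−α) and take logs: α·-0.5504117 = (1−α)·-0.7241307.
So α/(1−α) = (-0.7241307)/(-0.5504117) = 1.3156165, and α = 1.3156165/2.3156165 ≈ 0.5681.

α ≈ 0.5681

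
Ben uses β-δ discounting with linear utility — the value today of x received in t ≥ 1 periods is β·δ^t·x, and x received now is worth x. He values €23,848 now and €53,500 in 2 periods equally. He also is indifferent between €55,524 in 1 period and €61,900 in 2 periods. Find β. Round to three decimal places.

The second indifference involves only future payoffs, so β cancels: β·δ^1·55524 = β·δ^2·61900, giving δ = 55524/61900 = 0.89700.
Now use the now-vs-future pair: 23848 = β·δ^2·53500 gives β = 23848/(0.80460·53500) ≈ 0.554.

β ≈ 0.554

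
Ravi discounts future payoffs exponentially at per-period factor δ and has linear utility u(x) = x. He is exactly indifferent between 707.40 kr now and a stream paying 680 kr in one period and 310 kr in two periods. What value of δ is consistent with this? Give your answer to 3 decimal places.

δ ≈ 0.770

Equating present values: 707.40 = 680δ + 310δ².
So 310δ² + 680δ − 707.40 = 0.
By the quadratic formula (taking the positive root), δ = (−680 + √1339576.00) / 620 ≈ 0.770.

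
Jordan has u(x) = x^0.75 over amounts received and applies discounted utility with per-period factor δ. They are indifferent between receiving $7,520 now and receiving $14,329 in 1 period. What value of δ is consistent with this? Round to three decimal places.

Equating discounted utilities: u(7520) = δ·u(14329) ⇒ δ = u(7520)/u(14329).
Since u(x) = x^0.75, δ = (7520/14329)^0.75 = 0.52481^0.75 = 0.61660.

δ ≈ 0.617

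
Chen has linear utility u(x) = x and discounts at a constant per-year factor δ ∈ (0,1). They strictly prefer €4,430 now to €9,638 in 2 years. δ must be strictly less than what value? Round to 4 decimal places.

δ < 0.6780

The preference means 4430 > δ^2·9638.
Dividing by 9638: δ^2 < 0.45964. Both sides are positive, so the square root keeps the direction.
δ < (4430/9638)^(1/2) ≈ 0.6780.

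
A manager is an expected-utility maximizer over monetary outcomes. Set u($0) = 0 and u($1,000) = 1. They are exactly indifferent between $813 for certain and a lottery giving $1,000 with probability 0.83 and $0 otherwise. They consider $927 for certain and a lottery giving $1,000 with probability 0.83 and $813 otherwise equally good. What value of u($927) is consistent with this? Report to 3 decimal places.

From the first indifference, u($813) = 0.83·u($1,000) + 0.17·u($0) = 0.83·1 + 0.17·0 = 0.83.
Then u($927) = 0.83·u($1,000) + 0.17·u($813) = 0.83·1.00 + 0.17·0.83 = 0.9711.

0.971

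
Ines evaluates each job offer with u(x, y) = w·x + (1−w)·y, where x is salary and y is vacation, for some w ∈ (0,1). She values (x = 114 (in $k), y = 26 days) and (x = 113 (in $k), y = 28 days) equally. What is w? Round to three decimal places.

w = 0.667

Indifference: w·114 + (1−w)·26 = w·113 + (1−w)·28.
Rearranging, 1·w − 2·(1−w) = 0.
So w/(1−w) = 2/1 = 2.0000, giving w = 2/(1+2) = 0.667.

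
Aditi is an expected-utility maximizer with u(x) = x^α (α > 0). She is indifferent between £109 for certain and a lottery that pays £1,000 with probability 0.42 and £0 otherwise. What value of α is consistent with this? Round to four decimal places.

α ≈ 0.3914

Since u(0) = 0, the lottery's EU is 0.42·1000^α.
Equating: 109^α = 0.42·1000^α, i.e. 0.1090^α = 0.42.
Take logs: α = ln 0.42 / ln(109/1000) ≈ 0.391399.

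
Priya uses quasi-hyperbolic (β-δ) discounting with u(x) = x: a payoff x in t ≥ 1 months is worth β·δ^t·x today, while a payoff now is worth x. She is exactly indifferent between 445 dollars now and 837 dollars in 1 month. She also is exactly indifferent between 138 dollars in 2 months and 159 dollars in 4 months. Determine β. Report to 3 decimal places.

β ≈ 0.571

From the later pair, β·δ^2·138 = β·δ^4·159; dividing through, δ^2 = 138/159 = 0.86792, so δ = 0.93162.
Substituting δ into 445 = β·δ·837: β = 445/(779.770) ≈ 0.571.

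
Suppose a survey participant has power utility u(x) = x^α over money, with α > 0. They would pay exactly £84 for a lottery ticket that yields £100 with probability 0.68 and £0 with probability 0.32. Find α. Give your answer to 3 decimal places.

Since u(0) = 0, the lottery's EU is 0.68·100^α.
Indifference: 84^α = 0.68·100^α, so (84/100)^α = 0.68.
α = ln(0.68) / ln(84/100) = -0.385662/-0.174353 ≈ 2.212.

α ≈ 2.212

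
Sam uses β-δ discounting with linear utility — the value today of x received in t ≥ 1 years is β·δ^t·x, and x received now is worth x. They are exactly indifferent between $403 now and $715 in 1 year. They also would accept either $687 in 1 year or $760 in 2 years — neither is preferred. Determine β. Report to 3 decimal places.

The second indifference involves only future payoffs, so β cancels: β·δ^1·687 = β·δ^2·760, giving δ = 687/760 = 0.90395.
Now use the now-vs-future pair: 403 = β·δ·715 gives β = 403/(0.90395·715) ≈ 0.624.

β ≈ 0.624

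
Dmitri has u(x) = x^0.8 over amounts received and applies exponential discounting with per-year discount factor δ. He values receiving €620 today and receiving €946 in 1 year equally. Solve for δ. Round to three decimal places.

δ ≈ 0.713

Indifference means u(620) = δ · u(946), so δ = u(620)/u(946).
With u(x) = x^0.8: δ = 620^0.8/946^0.8 = (620/946)^0.8 = 0.71318.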